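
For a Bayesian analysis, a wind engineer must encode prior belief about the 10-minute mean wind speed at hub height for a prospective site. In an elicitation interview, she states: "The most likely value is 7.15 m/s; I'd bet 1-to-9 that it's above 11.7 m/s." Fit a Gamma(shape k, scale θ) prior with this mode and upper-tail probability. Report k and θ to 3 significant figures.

k ≈ 8.77, θ ≈ 0.92

Gamma(k,θ) with k>1 has mode (k−1)θ, so θ = 7.15/(k−1).
Need P(X < 11.7) = 0.9 with θ tied to k this way. Start at k = 2, θ = 7.15: P(X<11.7) ≈ 0.487.
Too low — raise k to concentrate. Iterating converges to k ≈ 8.77.
Then θ = 7.15/(8.77−1) ≈ 0.92.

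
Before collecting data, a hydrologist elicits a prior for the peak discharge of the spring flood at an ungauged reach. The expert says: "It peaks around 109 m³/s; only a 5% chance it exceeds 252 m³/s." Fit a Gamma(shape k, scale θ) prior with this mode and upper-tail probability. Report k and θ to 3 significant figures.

k ≈ 4.9, θ ≈ 28

Gamma(k,θ) with k>1 has mode (k−1)θ, so θ = 109/(k−1).
Need P(X < 252) = 0.95 with θ tied to k this way. Start at k = 2, θ = 109: P(X<252) ≈ 0.672.
Too low — raise k to concentrate. Iterating converges to k ≈ 4.9.
Then θ = 109/(4.9−1) ≈ 28.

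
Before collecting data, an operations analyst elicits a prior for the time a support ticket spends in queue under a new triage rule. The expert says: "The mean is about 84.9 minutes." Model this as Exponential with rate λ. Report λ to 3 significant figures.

λ ≈ 0.0118

Exponential mean = 1/λ, so λ = 1/84.9 = 0.0118.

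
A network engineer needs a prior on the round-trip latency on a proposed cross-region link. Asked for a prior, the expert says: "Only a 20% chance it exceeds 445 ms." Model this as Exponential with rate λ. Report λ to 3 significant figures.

λ ≈ 0.00362

P(T > 445.0) = e^(−λ·445.0) = 0.2, so λ = −ln(0.2)/445.0 = 0.00362.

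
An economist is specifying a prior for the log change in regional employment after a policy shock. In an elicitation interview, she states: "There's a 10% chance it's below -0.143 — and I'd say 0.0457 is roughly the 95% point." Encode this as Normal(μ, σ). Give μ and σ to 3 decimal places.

For Normal(μ,σ), the p-quantile is μ + z_p·σ. Here z_{0.1} = -1.282, z_{0.95} = 1.645.
So -0.143 = μ − 1.282σ and 0.0457 = μ + 1.645σ.
Subtracting: σ = (0.0457 − -0.143)/(1.645 − (-1.282)) = 0.064.
Then μ = -0.143 − (-1.282)·0.064 = -0.060.

μ = -0.060, σ = 0.064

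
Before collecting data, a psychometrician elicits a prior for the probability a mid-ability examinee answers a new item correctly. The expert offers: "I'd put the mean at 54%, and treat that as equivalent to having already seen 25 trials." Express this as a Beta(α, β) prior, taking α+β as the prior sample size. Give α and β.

α = 13.5, β = 11.5

Under the effective-sample-size interpretation, Beta(α, β) has prior mean α/(α+β) and prior sample size α+β.
So α+β = 25 and α/(α+β) = 0.54, giving α = 0.54·25 = 13.5 and β = 25 − 13.5 = 11.5.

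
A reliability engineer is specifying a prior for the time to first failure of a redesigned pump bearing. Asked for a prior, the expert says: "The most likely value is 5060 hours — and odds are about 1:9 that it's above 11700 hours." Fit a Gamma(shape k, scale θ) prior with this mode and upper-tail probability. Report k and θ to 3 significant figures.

Gamma(k,θ) with k>1 has mode (k−1)θ, so θ = 5060/(k−1).
Need P(X < 11700) = 0.9 with θ tied to k this way. Start at k = 2, θ = 5060: P(X<11700) ≈ 0.672.
Too low — raise k to concentrate. Iterating converges to k ≈ 3.74.
Then θ = 5060/(3.74−1) ≈ 1850.

k ≈ 3.74, θ ≈ 1850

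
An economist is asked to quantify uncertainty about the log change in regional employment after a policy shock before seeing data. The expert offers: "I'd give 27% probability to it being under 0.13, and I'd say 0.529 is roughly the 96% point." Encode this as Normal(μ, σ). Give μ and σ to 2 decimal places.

The p-quantile of Normal(μ,σ) is μ + z_p·σ, with z_{0.27} = -0.6128 and z_{0.96} = 1.751.
Eliminate σ: μ = (z₂·x₁ − z₁·x₂)/(z₂ − z₁) = (1.751·0.13 − (-0.6128)·0.529)/2.363 = 0.23.
Then σ = (x₂ − x₁)/(z₂ − z₁) = (0.529 − 0.13)/2.363 = 0.17.

μ = 0.23, σ = 0.17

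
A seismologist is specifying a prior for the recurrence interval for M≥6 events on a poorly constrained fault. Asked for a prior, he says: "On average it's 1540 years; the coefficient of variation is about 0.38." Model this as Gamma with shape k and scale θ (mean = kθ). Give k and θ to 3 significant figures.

k ≈ 6.93, θ ≈ 222

For Gamma(k, scale θ): mean = kθ, variance = kθ², so CV = 1/√k.
CV = 0.38, hence k = 1/CV² = 6.93.
Then θ = mean/k = 1540/6.93 = 222.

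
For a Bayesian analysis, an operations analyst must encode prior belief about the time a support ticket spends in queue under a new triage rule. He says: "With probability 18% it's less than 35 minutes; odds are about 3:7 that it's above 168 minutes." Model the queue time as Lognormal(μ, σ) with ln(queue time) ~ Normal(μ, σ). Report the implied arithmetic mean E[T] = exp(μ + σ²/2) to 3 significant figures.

If T ~ Lognormal(μ,σ) then ln T ~ Normal(μ,σ), so the p-quantile of ln T is μ + z_p·σ.
ln(35) = 3.555 and ln(168) = 5.124; z_{0.18} = -0.9154, z_{0.7} = 0.5244.
σ = (5.124 − 3.555)/(0.5244 − (-0.9154)) = 1.089.
μ = 3.555 − (-0.9154)·1.089 = 4.553.
E[T] = exp(μ + σ²/2) = exp(4.553 + 0.5935) = 172 minutes.

E[T] ≈ 172 minutes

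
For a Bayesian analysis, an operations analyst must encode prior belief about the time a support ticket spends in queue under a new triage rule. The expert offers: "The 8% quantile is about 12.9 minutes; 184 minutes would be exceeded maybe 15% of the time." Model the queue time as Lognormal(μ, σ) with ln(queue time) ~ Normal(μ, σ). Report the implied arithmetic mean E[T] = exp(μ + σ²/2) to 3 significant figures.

E[T] ≈ 108 minutes

If T ~ Lognormal(μ,σ) then ln T ~ Normal(μ,σ), so the p-quantile of ln T is μ + z_p·σ.
ln(12.9) = 2.557 and ln(184) = 5.215; z_{0.08} = -1.405, z_{0.85} = 1.036.
σ = (5.215 − 2.557)/(1.036 − (-1.405)) = 1.089.
μ = 2.557 − (-1.405)·1.089 = 4.087.
E[T] = exp(μ + σ²/2) = exp(4.087 + 0.5925) = 108 minutes.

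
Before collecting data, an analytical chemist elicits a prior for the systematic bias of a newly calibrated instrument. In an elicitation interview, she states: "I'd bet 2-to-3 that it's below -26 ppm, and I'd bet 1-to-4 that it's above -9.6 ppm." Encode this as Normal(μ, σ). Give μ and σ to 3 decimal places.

μ = -22.205, σ = 14.978

For Normal(μ,σ), the p-quantile is μ + z_p·σ. Here z_{0.4} = -0.2533, z_{0.8} = 0.8416.
So -26 = μ − 0.2533σ and -9.6 = μ + 0.8416σ.
Subtracting: σ = (-9.6 − -26)/(0.8416 − (-0.2533)) = 14.978.
Then μ = -26 − (-0.2533)·14.978 = -22.205.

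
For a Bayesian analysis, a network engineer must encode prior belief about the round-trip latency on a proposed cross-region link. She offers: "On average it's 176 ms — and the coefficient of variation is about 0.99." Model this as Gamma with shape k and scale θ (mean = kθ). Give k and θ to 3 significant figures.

For Gamma(k, scale θ): mean = kθ, variance = kθ², so CV = 1/√k.
CV = 0.99, hence k = 1/CV² = 1.02.
Then θ = mean/k = 176/1.02 = 172.

k ≈ 1.02, θ ≈ 172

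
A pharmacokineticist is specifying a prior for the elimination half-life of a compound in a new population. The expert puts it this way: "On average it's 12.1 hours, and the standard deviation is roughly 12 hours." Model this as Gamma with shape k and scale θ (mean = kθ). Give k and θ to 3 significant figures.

For Gamma(k, scale θ): mean = kθ, variance = kθ², so CV = 1/√k.
CV = SD/mean = 12/12.1 = 0.9917, hence k = 1/CV² = 1.02.
Then θ = mean/k = 12.1/1.02 = 11.9.

k ≈ 1.02, θ ≈ 11.9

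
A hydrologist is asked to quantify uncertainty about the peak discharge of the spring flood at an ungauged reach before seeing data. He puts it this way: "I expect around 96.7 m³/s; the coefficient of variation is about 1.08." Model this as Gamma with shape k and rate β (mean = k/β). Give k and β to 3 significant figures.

For Gamma(k, rate β): mean = k/β, variance = k/β², so CV = 1/√k.
CV = 1.08, hence k = 1/CV² = 0.857.
Then β = k/mean = 0.857/96.7 = 0.00887.

k ≈ 0.857, β ≈ 0.00887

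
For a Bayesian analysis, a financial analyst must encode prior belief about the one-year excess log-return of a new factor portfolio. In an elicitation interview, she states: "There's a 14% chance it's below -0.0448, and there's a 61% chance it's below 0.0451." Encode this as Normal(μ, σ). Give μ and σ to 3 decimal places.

μ = 0.027, σ = 0.066

The p-quantile of Normal(μ,σ) is μ + z_p·σ, with z_{0.14} = -1.08 and z_{0.61} = 0.2793.
Eliminate σ: μ = (z₂·x₁ − z₁·x₂)/(z₂ − z₁) = (0.2793·-0.0448 − (-1.08)·0.0451)/1.36 = 0.027.
Then σ = (x₂ − x₁)/(z₂ − z₁) = (0.0451 − -0.0448)/1.36 = 0.066.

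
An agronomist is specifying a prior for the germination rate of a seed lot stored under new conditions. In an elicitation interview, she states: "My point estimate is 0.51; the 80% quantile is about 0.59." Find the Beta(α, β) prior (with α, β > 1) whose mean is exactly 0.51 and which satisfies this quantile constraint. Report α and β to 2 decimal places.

With mean 0.51 fixed, write α = 0.51s, β = 0.49s where s = α+β.
Need P(θ < 0.59) = 0.8 under Beta(0.51s, 0.49s). Normal approximation: (q−m)/√(m(1−m)/s) ≈ z_{0.8} = 0.842, so s ≈ 0.51·0.49·(0.842)²/(0.59−0.51)² = 27.7.
At s = 27.7: P(θ<0.59) ≈ 0.799. Adjusting to match 0.8 gives s ≈ 27.84.
So α = 0.51·27.84 ≈ 14.20, β = 0.49·27.84 ≈ 13.64.

α ≈ 14.20, β ≈ 13.64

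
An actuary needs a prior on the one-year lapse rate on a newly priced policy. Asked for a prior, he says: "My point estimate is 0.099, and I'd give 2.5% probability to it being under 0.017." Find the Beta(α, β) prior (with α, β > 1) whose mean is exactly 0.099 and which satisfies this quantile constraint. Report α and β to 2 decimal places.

α ≈ 2.44, β ≈ 22.20

With mean 0.099 fixed, write α = 0.099s, β = 0.901s where s = α+β.
Need P(θ < 0.017) = 0.025 under Beta(0.099s, 0.901s). Normal approximation: (q−m)/√(m(1−m)/s) ≈ z_{0.025} = -1.96, so s ≈ 0.099·0.901·(-1.96)²/(0.017−0.099)² = 51.0.
At s = 51.0: P(θ<0.017) ≈ 0.001. Adjusting to match 0.025 gives s ≈ 24.64.
So α = 0.099·24.64 ≈ 2.44, β = 0.901·24.64 ≈ 22.20.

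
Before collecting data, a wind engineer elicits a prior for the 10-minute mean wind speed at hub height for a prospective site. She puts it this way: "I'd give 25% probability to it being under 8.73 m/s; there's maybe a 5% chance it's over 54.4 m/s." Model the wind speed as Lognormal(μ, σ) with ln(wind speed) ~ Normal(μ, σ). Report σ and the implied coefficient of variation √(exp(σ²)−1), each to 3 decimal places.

σ ≈ 0.789, CV ≈ 0.929

If T ~ Lognormal(μ,σ) then ln T ~ Normal(μ,σ), so the p-quantile of ln T is μ + z_p·σ.
ln(8.73) = 2.167 and ln(54.4) = 3.996; z_{0.25} = -0.6745, z_{0.95} = 1.645.
σ = (3.996 − 2.167)/(1.645 − (-0.6745)) = 0.789.
μ = 2.167 − (-0.6745)·0.789 = 2.699.
CV = √(exp(σ²)−1) = √(exp(0.6223)−1) = 0.929.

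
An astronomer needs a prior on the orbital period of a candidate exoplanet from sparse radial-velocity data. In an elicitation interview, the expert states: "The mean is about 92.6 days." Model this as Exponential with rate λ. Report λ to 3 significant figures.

Exponential mean = 1/λ, so λ = 1/92.6 = 0.0108.

λ ≈ 0.0108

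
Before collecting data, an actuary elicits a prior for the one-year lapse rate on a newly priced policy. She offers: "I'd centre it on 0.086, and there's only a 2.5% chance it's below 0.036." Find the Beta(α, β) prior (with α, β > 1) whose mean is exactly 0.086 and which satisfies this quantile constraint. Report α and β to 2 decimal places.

With mean 0.086 fixed, write α = 0.086s, β = 0.914s where s = α+β.
Need P(θ < 0.036) = 0.025 under Beta(0.086s, 0.914s). Normal approximation: (q−m)/√(m(1−m)/s) ≈ z_{0.025} = -1.96, so s ≈ 0.086·0.914·(-1.96)²/(0.036−0.086)² = 120.8.
At s = 120.8: P(θ<0.036) ≈ 0.008. Adjusting to match 0.025 gives s ≈ 82.55.
So α = 0.086·82.55 ≈ 7.10, β = 0.914·82.55 ≈ 75.45.

α ≈ 7.10, β ≈ 75.45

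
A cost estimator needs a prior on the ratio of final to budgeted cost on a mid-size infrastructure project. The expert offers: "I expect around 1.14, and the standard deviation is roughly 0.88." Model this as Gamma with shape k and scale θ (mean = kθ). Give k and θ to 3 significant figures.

k ≈ 1.68, θ ≈ 0.679

For Gamma(k, scale θ): mean = kθ, variance = kθ², so CV = 1/√k.
CV = SD/mean = 0.88/1.14 = 0.7719, hence k = 1/CV² = 1.68.
Then θ = mean/k = 1.14/1.68 = 0.679.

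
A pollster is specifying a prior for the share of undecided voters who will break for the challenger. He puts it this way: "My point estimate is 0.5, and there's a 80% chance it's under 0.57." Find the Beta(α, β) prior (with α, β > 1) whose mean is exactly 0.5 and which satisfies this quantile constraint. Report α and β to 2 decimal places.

α ≈ 18.14, β ≈ 18.14

With mean 0.5 fixed, write α = 0.5s, β = 0.5s where s = α+β.
Need P(θ < 0.57) = 0.8 under Beta(0.5s, 0.5s). Normal approximation: (q−m)/√(m(1−m)/s) ≈ z_{0.8} = 0.842, so s ≈ 0.5·0.5·(0.842)²/(0.57−0.5)² = 36.1.
At s = 36.1: P(θ<0.57) ≈ 0.800. Adjusting to match 0.8 gives s ≈ 36.28.
So α = 0.5·36.28 ≈ 18.14, β = 0.5·36.28 ≈ 18.14.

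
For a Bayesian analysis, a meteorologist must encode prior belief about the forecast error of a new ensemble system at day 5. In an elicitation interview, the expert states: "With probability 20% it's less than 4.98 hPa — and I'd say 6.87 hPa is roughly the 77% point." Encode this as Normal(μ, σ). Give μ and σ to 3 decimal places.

The p-quantile of Normal(μ,σ) is μ + z_p·σ, with z_{0.2} = -0.8416 and z_{0.77} = 0.7388.
Eliminate σ: μ = (z₂·x₁ − z₁·x₂)/(z₂ − z₁) = (0.7388·4.98 − (-0.8416)·6.87)/1.58 = 5.986.
Then σ = (x₂ − x₁)/(z₂ − z₁) = (6.87 − 4.98)/1.58 = 1.196.

μ = 5.986, σ = 1.196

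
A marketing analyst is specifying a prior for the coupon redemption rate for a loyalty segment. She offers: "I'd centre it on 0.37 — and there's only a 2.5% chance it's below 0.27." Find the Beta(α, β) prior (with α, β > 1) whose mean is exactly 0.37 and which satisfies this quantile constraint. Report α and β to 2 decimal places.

With mean 0.37 fixed, write α = 0.37s, β = 0.63s where s = α+β.
Need P(θ < 0.27) = 0.025 under Beta(0.37s, 0.63s). Normal approximation: (q−m)/√(m(1−m)/s) ≈ z_{0.025} = -1.96, so s ≈ 0.37·0.63·(-1.96)²/(0.27−0.37)² = 89.5.
At s = 89.5: P(θ<0.27) ≈ 0.021. Adjusting to match 0.025 gives s ≈ 82.96.
So α = 0.37·82.96 ≈ 30.70, β = 0.63·82.96 ≈ 52.27.

α ≈ 30.70, β ≈ 52.27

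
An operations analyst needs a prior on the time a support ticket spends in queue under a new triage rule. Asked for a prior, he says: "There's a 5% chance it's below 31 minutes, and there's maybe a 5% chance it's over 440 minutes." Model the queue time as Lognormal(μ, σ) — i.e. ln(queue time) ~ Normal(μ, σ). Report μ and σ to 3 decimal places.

If T ~ Lognormal(μ,σ) then ln T ~ Normal(μ,σ), so the p-quantile of ln T is μ + z_p·σ.
ln(31) = 3.434 and ln(440) = 6.087; z_{0.05} = -1.645, z_{0.95} = 1.645.
σ = (6.087 − 3.434)/(1.645 − (-1.645)) = 0.806.
μ = 3.434 − (-1.645)·0.806 = 4.760.

μ ≈ 4.760, σ ≈ 0.806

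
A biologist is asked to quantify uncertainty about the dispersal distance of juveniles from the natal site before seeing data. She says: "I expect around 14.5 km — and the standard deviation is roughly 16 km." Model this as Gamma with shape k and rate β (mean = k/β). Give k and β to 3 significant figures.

For Gamma(k, rate β): mean = k/β, variance = k/β², so CV = 1/√k.
CV = SD/mean = 16/14.5 = 1.103, hence k = 1/CV² = 0.821.
Then β = k/mean = 0.821/14.5 = 0.0566.

k ≈ 0.821, β ≈ 0.0566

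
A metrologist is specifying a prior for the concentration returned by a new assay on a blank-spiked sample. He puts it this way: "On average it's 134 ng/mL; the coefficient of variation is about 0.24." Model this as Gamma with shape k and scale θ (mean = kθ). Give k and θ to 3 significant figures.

k ≈ 17.4, θ ≈ 7.72

For Gamma(k, scale θ): mean = kθ, variance = kθ², so CV = 1/√k.
CV = 0.24, hence k = 1/CV² = 17.4.
Then θ = mean/k = 134/17.4 = 7.72.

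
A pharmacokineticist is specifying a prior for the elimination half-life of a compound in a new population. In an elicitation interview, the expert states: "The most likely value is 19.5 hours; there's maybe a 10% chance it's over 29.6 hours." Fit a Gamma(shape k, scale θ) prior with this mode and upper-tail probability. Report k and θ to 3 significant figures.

Gamma(k,θ) with k>1 has mode (k−1)θ, so θ = 19.5/(k−1).
Need P(X < 29.6) = 0.9 with θ tied to k this way. Start at k = 2, θ = 19.5: P(X<29.6) ≈ 0.448.
Too low — raise k to concentrate. Iterating converges to k ≈ 11.7.
Then θ = 19.5/(11.7−1) ≈ 1.82.

k ≈ 11.7, θ ≈ 1.82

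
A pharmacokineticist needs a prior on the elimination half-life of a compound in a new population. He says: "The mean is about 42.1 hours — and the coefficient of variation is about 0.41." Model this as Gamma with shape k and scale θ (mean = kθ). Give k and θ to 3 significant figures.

k ≈ 5.95, θ ≈ 7.08

For Gamma(k, scale θ): mean = kθ, variance = kθ², so CV = 1/√k.
CV = 0.41, hence k = 1/CV² = 5.95.
Then θ = mean/k = 42.1/5.95 = 7.08.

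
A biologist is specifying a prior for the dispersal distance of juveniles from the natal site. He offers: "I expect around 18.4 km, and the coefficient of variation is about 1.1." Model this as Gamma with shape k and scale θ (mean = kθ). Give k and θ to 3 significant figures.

k ≈ 0.826, θ ≈ 22.3

For Gamma(k, scale θ): mean = kθ, variance = kθ², so CV = 1/√k.
CV = 1.1, hence k = 1/CV² = 0.826.
Then θ = mean/k = 18.4/0.826 = 22.3.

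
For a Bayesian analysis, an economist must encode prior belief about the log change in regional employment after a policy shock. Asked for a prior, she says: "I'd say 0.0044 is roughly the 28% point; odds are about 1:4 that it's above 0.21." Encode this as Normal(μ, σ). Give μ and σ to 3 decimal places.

For Normal(μ,σ), the p-quantile is μ + z_p·σ. Here z_{0.28} = -0.5828, z_{0.8} = 0.8416.
So 0.0044 = μ − 0.5828σ and 0.21 = μ + 0.8416σ.
Subtracting: σ = (0.21 − 0.0044)/(0.8416 − (-0.5828)) = 0.144.
Then μ = 0.0044 − (-0.5828)·0.144 = 0.089.

μ = 0.089, σ = 0.144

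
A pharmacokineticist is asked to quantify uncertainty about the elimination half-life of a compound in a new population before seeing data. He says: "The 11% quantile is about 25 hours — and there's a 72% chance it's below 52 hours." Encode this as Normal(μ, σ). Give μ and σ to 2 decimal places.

For Normal(μ,σ), the p-quantile is μ + z_p·σ. Here z_{0.11} = -1.227, z_{0.72} = 0.5828.
So 25 = μ − 1.227σ and 52 = μ + 0.5828σ.
Subtracting: σ = (52 − 25)/(0.5828 − (-1.227)) = 14.92.
Then μ = 25 − (-1.227)·14.92 = 43.30.

μ = 43.30, σ = 14.92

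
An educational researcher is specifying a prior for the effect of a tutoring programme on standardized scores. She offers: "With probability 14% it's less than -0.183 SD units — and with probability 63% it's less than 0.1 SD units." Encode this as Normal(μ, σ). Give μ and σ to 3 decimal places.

μ = 0.033, σ = 0.200

The p-quantile of Normal(μ,σ) is μ + z_p·σ, with z_{0.14} = -1.08 and z_{0.63} = 0.3319.
Eliminate σ: μ = (z₂·x₁ − z₁·x₂)/(z₂ − z₁) = (0.3319·-0.183 − (-1.08)·0.1)/1.412 = 0.033.
Then σ = (x₂ − x₁)/(z₂ − z₁) = (0.1 − -0.183)/1.412 = 0.200.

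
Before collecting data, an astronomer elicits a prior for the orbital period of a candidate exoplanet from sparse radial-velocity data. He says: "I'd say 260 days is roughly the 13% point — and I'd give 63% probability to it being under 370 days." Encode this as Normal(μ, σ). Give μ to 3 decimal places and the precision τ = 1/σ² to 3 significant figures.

For Normal(μ,σ), the p-quantile is μ + z_p·σ. Here z_{0.13} = -1.126, z_{0.63} = 0.3319.
So 260 = μ − 1.126σ and 370 = μ + 0.3319σ.
Subtracting: σ = (370 − 260)/(0.3319 − (-1.126)) = 75.433.
Then μ = 260 − (-1.126)·75.433 = 344.967.
Precision τ = 1/σ² = 1/75.43² = 0.000176.

μ = 344.967, τ = 0.000176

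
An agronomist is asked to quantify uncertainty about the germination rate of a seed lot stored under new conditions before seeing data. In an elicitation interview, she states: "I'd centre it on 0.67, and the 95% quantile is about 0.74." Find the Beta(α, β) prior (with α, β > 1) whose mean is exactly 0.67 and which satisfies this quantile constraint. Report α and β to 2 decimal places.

With mean 0.67 fixed, write α = 0.67s, β = 0.33s where s = α+β.
Need P(θ < 0.74) = 0.95 under Beta(0.67s, 0.33s). Normal approximation: (q−m)/√(m(1−m)/s) ≈ z_{0.95} = 1.64, so s ≈ 0.67·0.33·(1.64)²/(0.74−0.67)² = 122.1.
At s = 122.1: P(θ<0.74) ≈ 0.955. Adjusting to match 0.95 gives s ≈ 115.43.
So α = 0.67·115.43 ≈ 77.34, β = 0.33·115.43 ≈ 38.09.

α ≈ 77.34, β ≈ 38.09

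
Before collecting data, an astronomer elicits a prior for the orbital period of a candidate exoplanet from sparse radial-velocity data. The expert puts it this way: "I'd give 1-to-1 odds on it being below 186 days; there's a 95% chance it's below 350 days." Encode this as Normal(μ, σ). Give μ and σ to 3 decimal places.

μ = 186.000, σ = 99.705

For Normal(μ,σ), the p-quantile is μ + z_p·σ. Here z_{0.5} = 0, z_{0.95} = 1.645.
So 186 = μ + 0σ and 350 = μ + 1.645σ.
Subtracting: σ = (350 − 186)/(1.645 − (0)) = 99.705.
Then μ = 186 − (0)·99.705 = 186.000.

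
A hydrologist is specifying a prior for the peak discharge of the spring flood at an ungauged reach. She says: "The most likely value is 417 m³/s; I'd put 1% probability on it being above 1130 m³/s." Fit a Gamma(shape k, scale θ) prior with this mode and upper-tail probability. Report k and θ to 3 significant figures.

k ≈ 5.64, θ ≈ 89.9

Gamma(k,θ) with k>1 has mode (k−1)θ, so θ = 417/(k−1).
Need P(X < 1130) = 0.99 with θ tied to k this way. Start at k = 2, θ = 417: P(X<1130) ≈ 0.753.
Too low — raise k to concentrate. Iterating converges to k ≈ 5.64.
Then θ = 417/(5.64−1) ≈ 89.9.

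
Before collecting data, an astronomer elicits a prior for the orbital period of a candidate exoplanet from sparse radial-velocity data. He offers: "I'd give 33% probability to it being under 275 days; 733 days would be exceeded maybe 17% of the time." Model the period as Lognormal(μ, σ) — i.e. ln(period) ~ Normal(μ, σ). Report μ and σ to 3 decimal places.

μ ≈ 5.926, σ ≈ 0.703

If T ~ Lognormal(μ,σ) then ln T ~ Normal(μ,σ), so the p-quantile of ln T is μ + z_p·σ.
ln(275) = 5.617 and ln(733) = 6.597; z_{0.33} = -0.4399, z_{0.83} = 0.9542.
σ = (6.597 − 5.617)/(0.9542 − (-0.4399)) = 0.703.
μ = 5.617 − (-0.4399)·0.703 = 5.926.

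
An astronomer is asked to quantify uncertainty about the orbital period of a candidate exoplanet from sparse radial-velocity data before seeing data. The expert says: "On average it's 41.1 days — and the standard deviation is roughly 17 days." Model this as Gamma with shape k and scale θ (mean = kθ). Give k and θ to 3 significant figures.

For Gamma(k, scale θ): mean = kθ, variance = kθ², so CV = 1/√k.
CV = SD/mean = 17/41.1 = 0.4136, hence k = 1/CV² = 5.85.
Then θ = mean/k = 41.1/5.85 = 7.03.

k ≈ 5.85, θ ≈ 7.03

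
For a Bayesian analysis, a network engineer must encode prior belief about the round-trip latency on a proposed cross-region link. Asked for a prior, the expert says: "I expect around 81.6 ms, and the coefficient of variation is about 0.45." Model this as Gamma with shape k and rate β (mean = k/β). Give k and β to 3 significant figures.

For Gamma(k, rate β): mean = k/β, variance = k/β², so CV = 1/√k.
CV = 0.45, hence k = 1/CV² = 4.94.
Then β = k/mean = 4.94/81.6 = 0.0605.

k ≈ 4.94, β ≈ 0.0605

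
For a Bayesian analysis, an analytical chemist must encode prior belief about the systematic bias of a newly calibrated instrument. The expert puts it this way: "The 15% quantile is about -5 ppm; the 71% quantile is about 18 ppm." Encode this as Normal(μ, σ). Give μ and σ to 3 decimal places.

μ = 9.994, σ = 14.467

For Normal(μ,σ), the p-quantile is μ + z_p·σ. Here z_{0.15} = -1.036, z_{0.71} = 0.5534.
So -5 = μ − 1.036σ and 18 = μ + 0.5534σ.
Subtracting: σ = (18 − -5)/(0.5534 − (-1.036)) = 14.467.
Then μ = -5 − (-1.036)·14.467 = 9.994.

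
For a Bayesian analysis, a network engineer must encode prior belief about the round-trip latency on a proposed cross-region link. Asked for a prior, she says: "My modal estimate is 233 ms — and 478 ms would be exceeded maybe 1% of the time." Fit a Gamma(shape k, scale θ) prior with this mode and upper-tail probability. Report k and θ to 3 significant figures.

Gamma(k,θ) with k>1 has mode (k−1)θ, so θ = 233/(k−1).
Need P(X < 478) = 0.99 with θ tied to k this way. Start at k = 2, θ = 233: P(X<478) ≈ 0.608.
Too low — raise k to concentrate. Iterating converges to k ≈ 10.5.
Then θ = 233/(10.5−1) ≈ 24.6.

k ≈ 10.5, θ ≈ 24.6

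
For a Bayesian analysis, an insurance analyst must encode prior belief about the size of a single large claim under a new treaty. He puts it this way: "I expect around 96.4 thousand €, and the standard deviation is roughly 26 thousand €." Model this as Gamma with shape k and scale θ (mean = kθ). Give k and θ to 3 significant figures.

k ≈ 13.7, θ ≈ 7.01

For Gamma(k, scale θ): mean = kθ, variance = kθ², so CV = 1/√k.
CV = SD/mean = 26/96.4 = 0.2697, hence k = 1/CV² = 13.7.
Then θ = mean/k = 96.4/13.7 = 7.01.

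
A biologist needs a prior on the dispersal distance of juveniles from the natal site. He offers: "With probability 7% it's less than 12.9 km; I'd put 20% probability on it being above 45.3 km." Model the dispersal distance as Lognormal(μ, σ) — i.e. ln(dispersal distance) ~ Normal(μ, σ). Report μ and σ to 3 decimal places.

μ ≈ 3.357, σ ≈ 0.542

If T ~ Lognormal(μ,σ) then ln T ~ Normal(μ,σ), so the p-quantile of ln T is μ + z_p·σ.
ln(12.9) = 2.557 and ln(45.3) = 3.813; z_{0.07} = -1.476, z_{0.8} = 0.8416.
σ = (3.813 − 2.557)/(0.8416 − (-1.476)) = 0.542.
μ = 2.557 − (-1.476)·0.542 = 3.357.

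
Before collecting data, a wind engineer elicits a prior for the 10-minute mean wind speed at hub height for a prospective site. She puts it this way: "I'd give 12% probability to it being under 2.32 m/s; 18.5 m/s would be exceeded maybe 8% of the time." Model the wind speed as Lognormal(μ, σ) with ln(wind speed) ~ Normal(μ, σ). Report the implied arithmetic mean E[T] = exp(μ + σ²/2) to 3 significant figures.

If T ~ Lognormal(μ,σ) then ln T ~ Normal(μ,σ), so the p-quantile of ln T is μ + z_p·σ.
ln(2.32) = 0.8416 and ln(18.5) = 2.918; z_{0.12} = -1.175, z_{0.92} = 1.405.
σ = (2.918 − 0.8416)/(1.405 − (-1.175)) = 0.805.
μ = 0.8416 − (-1.175)·0.805 = 1.787.
E[T] = exp(μ + σ²/2) = exp(1.787 + 0.3238) = 8.26 m/s.

E[T] ≈ 8.26 m/s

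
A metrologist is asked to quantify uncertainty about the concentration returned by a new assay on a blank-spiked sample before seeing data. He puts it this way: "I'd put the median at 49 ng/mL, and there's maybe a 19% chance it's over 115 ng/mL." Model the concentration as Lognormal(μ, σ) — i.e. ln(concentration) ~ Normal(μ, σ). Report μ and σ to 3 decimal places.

μ ≈ 3.892, σ ≈ 0.972

If T ~ Lognormal(μ,σ) then ln T ~ Normal(μ,σ), so the p-quantile of ln T is μ + z_p·σ.
ln(49) = 3.892 and ln(115) = 4.745; z_{0.5} = 0, z_{0.81} = 0.8779.
σ = (4.745 − 3.892)/(0.8779 − (0)) = 0.972.
μ = 3.892 − (0)·0.972 = 3.892.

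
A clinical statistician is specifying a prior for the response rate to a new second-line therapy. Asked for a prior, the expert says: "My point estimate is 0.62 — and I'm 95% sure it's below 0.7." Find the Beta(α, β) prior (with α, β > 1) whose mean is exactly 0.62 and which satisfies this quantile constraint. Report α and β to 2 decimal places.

With mean 0.62 fixed, write α = 0.62s, β = 0.38s where s = α+β.
Need P(θ < 0.7) = 0.95 under Beta(0.62s, 0.38s). Normal approximation: (q−m)/√(m(1−m)/s) ≈ z_{0.95} = 1.64, so s ≈ 0.62·0.38·(1.64)²/(0.7−0.62)² = 99.6.
At s = 99.6: P(θ<0.7) ≈ 0.954. Adjusting to match 0.95 gives s ≈ 95.18.
So α = 0.62·95.18 ≈ 59.01, β = 0.38·95.18 ≈ 36.17.

α ≈ 59.01, β ≈ 36.17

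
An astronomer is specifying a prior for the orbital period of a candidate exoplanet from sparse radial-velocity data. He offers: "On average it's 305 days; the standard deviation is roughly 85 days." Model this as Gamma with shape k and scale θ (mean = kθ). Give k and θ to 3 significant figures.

k ≈ 12.9, θ ≈ 23.7

For Gamma(k, scale θ): mean = kθ, variance = kθ², so CV = 1/√k.
CV = SD/mean = 85/305 = 0.2787, hence k = 1/CV² = 12.9.
Then θ = mean/k = 305/12.9 = 23.7.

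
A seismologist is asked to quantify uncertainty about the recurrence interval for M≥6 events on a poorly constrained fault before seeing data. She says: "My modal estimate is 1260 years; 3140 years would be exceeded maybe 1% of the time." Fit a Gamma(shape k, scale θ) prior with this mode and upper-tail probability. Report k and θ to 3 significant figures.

k ≈ 6.63, θ ≈ 224

Gamma(k,θ) with k>1 has mode (k−1)θ, so θ = 1260/(k−1).
Need P(X < 3140) = 0.99 with θ tied to k this way. Start at k = 2, θ = 1260: P(X<3140) ≈ 0.711.
Too low — raise k to concentrate. Iterating converges to k ≈ 6.63.
Then θ = 1260/(6.63−1) ≈ 224.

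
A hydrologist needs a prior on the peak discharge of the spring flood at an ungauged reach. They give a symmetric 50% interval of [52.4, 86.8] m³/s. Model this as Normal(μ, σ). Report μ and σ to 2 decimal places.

A symmetric 50% interval runs μ ± z·σ with z = 0.6745.
Half-width = 17.2, so σ = 17.2/0.6745 = 25.50.
μ is the interval midpoint, 69.60.

μ = 69.60, σ = 25.50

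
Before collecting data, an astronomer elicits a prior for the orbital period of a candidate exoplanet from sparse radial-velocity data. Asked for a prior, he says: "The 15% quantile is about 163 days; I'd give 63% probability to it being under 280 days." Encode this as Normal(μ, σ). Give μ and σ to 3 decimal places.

For Normal(μ,σ), the p-quantile is μ + z_p·σ. Here z_{0.15} = -1.036, z_{0.63} = 0.3319.
So 163 = μ − 1.036σ and 280 = μ + 0.3319σ.
Subtracting: σ = (280 − 163)/(0.3319 − (-1.036)) = 85.508.
Then μ = 163 − (-1.036)·85.508 = 251.624.

μ = 251.624, σ = 85.508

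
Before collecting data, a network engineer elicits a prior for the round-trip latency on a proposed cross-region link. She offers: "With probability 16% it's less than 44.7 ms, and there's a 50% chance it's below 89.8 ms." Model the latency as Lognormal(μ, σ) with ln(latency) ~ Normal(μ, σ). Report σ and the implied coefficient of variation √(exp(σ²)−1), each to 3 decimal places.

If T ~ Lognormal(μ,σ) then ln T ~ Normal(μ,σ), so the p-quantile of ln T is μ + z_p·σ.
ln(44.7) = 3.8 and ln(89.8) = 4.498; z_{0.16} = -0.9945, z_{0.5} = 0.
σ = (4.498 − 3.8)/(0 − (-0.9945)) = 0.701.
μ = 3.8 − (-0.9945)·0.701 = 4.498.
CV = √(exp(σ²)−1) = √(exp(0.4921)−1) = 0.797.

σ ≈ 0.701, CV ≈ 0.797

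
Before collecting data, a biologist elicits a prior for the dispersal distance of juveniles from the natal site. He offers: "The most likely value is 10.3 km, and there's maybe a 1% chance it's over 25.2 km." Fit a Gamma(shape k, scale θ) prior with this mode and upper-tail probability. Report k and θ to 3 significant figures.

Gamma(k,θ) with k>1 has mode (k−1)θ, so θ = 10.3/(k−1).
Need P(X < 25.2) = 0.99 with θ tied to k this way. Start at k = 2, θ = 10.3: P(X<25.2) ≈ 0.702.
Too low — raise k to concentrate. Iterating converges to k ≈ 6.89.
Then θ = 10.3/(6.89−1) ≈ 1.75.

k ≈ 6.89, θ ≈ 1.75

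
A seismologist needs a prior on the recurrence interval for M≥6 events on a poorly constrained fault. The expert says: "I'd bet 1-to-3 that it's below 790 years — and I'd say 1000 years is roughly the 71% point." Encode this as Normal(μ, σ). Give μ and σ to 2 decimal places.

μ = 905.36, σ = 171.03

The p-quantile of Normal(μ,σ) is μ + z_p·σ, with z_{0.25} = -0.6745 and z_{0.71} = 0.5534.
Eliminate σ: μ = (z₂·x₁ − z₁·x₂)/(z₂ − z₁) = (0.5534·790 − (-0.6745)·1000)/1.228 = 905.36.
Then σ = (x₂ − x₁)/(z₂ − z₁) = (1000 − 790)/1.228 = 171.03.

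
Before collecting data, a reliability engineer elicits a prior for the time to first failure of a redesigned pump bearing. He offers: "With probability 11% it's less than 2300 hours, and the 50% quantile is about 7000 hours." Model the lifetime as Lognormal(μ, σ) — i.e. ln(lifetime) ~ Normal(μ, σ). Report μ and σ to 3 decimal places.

If T ~ Lognormal(μ,σ) then ln T ~ Normal(μ,σ), so the p-quantile of ln T is μ + z_p·σ.
ln(2300) = 7.741 and ln(7000) = 8.854; z_{0.11} = -1.227, z_{0.5} = 0.
σ = (8.854 − 7.741)/(0 − (-1.227)) = 0.907.
μ = 7.741 − (-1.227)·0.907 = 8.854.

μ ≈ 8.854, σ ≈ 0.907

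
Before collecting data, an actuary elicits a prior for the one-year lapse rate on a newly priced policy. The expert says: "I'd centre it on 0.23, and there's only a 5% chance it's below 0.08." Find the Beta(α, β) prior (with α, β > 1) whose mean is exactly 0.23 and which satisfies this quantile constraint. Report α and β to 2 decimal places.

With mean 0.23 fixed, write α = 0.23s, β = 0.77s where s = α+β.
Need P(θ < 0.08) = 0.05 under Beta(0.23s, 0.77s). Normal approximation: (q−m)/√(m(1−m)/s) ≈ z_{0.05} = -1.64, so s ≈ 0.23·0.77·(-1.64)²/(0.08−0.23)² = 21.3.
At s = 21.3: P(θ<0.08) ≈ 0.023. Adjusting to match 0.05 gives s ≈ 15.10.
So α = 0.23·15.10 ≈ 3.47, β = 0.77·15.10 ≈ 11.63.

α ≈ 3.47, β ≈ 11.63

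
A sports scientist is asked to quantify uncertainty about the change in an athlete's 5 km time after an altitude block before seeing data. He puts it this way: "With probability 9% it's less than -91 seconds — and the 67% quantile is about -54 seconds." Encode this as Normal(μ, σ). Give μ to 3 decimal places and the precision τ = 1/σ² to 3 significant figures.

For Normal(μ,σ), the p-quantile is μ + z_p·σ. Here z_{0.09} = -1.341, z_{0.67} = 0.4399.
So -91 = μ − 1.341σ and -54 = μ + 0.4399σ.
Subtracting: σ = (-54 − -91)/(0.4399 − (-1.341)) = 20.779.
Then μ = -91 − (-1.341)·20.779 = -63.141.
Precision τ = 1/σ² = 1/20.78² = 0.00232.

μ = -63.141, τ = 0.00232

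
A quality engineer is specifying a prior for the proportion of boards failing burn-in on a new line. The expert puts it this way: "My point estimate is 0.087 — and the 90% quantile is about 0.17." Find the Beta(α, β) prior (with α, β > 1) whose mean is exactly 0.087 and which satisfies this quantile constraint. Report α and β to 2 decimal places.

With mean 0.087 fixed, write α = 0.087s, β = 0.913s where s = α+β.
Need P(θ < 0.17) = 0.9 under Beta(0.087s, 0.913s). Normal approximation: (q−m)/√(m(1−m)/s) ≈ z_{0.9} = 1.28, so s ≈ 0.087·0.913·(1.28)²/(0.17−0.087)² = 18.9.
At s = 18.9: P(θ<0.17) ≈ 0.893. Adjusting to match 0.9 gives s ≈ 20.63.
So α = 0.087·20.63 ≈ 1.79, β = 0.913·20.63 ≈ 18.83.

α ≈ 1.79, β ≈ 18.83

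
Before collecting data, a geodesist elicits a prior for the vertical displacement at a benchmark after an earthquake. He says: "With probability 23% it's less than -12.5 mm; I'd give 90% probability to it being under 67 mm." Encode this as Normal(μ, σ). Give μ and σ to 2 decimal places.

The p-quantile of Normal(μ,σ) is μ + z_p·σ, with z_{0.23} = -0.7388 and z_{0.9} = 1.282.
Eliminate σ: μ = (z₂·x₁ − z₁·x₂)/(z₂ − z₁) = (1.282·-12.5 − (-0.7388)·67)/2.02 = 16.57.
Then σ = (x₂ − x₁)/(z₂ − z₁) = (67 − -12.5)/2.02 = 39.35.

μ = 16.57, σ = 39.35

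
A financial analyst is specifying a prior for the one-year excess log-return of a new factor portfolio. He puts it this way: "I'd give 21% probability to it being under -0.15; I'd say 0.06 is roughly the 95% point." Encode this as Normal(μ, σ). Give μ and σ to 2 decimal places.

For Normal(μ,σ), the p-quantile is μ + z_p·σ. Here z_{0.21} = -0.8064, z_{0.95} = 1.645.
So -0.15 = μ − 0.8064σ and 0.06 = μ + 1.645σ.
Subtracting: σ = (0.06 − -0.15)/(1.645 − (-0.8064)) = 0.09.
Then μ = -0.15 − (-0.8064)·0.09 = -0.08.

μ = -0.08, σ = 0.09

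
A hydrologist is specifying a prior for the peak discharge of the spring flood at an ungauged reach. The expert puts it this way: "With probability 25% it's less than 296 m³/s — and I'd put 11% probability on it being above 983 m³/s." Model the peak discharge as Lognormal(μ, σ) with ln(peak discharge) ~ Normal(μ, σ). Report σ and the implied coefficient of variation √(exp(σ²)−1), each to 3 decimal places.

If T ~ Lognormal(μ,σ) then ln T ~ Normal(μ,σ), so the p-quantile of ln T is μ + z_p·σ.
ln(296) = 5.69 and ln(983) = 6.891; z_{0.25} = -0.6745, z_{0.89} = 1.227.
σ = (6.891 − 5.69)/(1.227 − (-0.6745)) = 0.631.
μ = 5.69 − (-0.6745)·0.631 = 6.116.
CV = √(exp(σ²)−1) = √(exp(0.3986)−1) = 0.700.

σ ≈ 0.631, CV ≈ 0.700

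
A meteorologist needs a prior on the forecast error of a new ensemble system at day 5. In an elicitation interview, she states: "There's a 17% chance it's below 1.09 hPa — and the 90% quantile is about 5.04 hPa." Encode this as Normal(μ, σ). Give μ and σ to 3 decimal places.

For Normal(μ,σ), the p-quantile is μ + z_p·σ. Here z_{0.17} = -0.9542, z_{0.9} = 1.282.
So 1.09 = μ − 0.9542σ and 5.04 = μ + 1.282σ.
Subtracting: σ = (5.04 − 1.09)/(1.282 − (-0.9542)) = 1.767.
Then μ = 1.09 − (-0.9542)·1.767 = 2.776.

μ = 2.776, σ = 1.767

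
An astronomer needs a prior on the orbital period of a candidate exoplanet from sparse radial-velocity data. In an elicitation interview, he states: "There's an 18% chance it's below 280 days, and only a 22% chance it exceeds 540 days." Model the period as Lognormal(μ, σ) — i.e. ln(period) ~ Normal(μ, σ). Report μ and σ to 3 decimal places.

If T ~ Lognormal(μ,σ) then ln T ~ Normal(μ,σ), so the p-quantile of ln T is μ + z_p·σ.
ln(280) = 5.635 and ln(540) = 6.292; z_{0.18} = -0.9154, z_{0.78} = 0.7722.
σ = (6.292 − 5.635)/(0.7722 − (-0.9154)) = 0.389.
μ = 5.635 − (-0.9154)·0.389 = 5.991.

μ ≈ 5.991, σ ≈ 0.389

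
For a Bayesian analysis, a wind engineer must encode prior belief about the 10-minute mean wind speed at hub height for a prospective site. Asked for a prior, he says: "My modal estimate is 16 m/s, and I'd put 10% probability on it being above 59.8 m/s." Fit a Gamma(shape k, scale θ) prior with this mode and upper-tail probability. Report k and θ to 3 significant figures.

k ≈ 2.07, θ ≈ 15

Gamma(k,θ) with k>1 has mode (k−1)θ, so θ = 16/(k−1).
Need P(X < 59.8) = 0.9 with θ tied to k this way. Start at k = 2, θ = 16: P(X<59.8) ≈ 0.887.
Too low — raise k to concentrate. Iterating converges to k ≈ 2.07.
Then θ = 16/(2.07−1) ≈ 15.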